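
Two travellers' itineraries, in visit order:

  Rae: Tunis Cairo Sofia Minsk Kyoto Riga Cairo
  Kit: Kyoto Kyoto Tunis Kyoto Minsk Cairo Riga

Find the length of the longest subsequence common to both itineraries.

3

Taking Tunis at Rae[1]=Kit[3]; then Cairo at Rae[2]=Kit[6]; then Riga at Rae[6]=Kit[7] gives a common subsequence of length 3. dp[7][7] = 3 confirms this is the maximum.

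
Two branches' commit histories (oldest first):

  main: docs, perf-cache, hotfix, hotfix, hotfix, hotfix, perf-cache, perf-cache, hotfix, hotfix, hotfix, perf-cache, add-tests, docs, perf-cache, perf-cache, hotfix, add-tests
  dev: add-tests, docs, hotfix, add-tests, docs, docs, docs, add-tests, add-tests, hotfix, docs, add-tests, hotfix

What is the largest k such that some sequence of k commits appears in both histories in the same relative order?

6

Taking docs at main[1]=dev[2]; then hotfix at main[11]=dev[3]; then add-tests at main[13]=dev[4]; then docs at main[14]=dev[7]; then hotfix at main[17]=dev[10]; then add-tests at main[18]=dev[12] gives a common subsequence of length 6. The LCS DP gives dp[18][13] = 6, so this is optimal.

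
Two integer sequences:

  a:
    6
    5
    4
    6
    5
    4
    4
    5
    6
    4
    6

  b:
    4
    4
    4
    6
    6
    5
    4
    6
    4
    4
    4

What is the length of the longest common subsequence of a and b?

7

Pick 6 (a #1, b #5); then 5 (a #2, b #6); then 4 (a #3, b #7); then 6 (a #4, b #8); then 4 (a #6, b #9); then 4 (a #7, b #10); then 4 (a #10, b #11); all 7 values appear in both, in order. Since dp[11][11] = 7, nothing longer is possible.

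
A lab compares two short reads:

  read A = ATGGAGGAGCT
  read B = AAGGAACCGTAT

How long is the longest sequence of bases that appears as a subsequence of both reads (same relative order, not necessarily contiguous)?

Pick A (read A #1, read B #2) → G (read A #3, read B #3) → G (read A #4, read B #4) → A (read A #5, read B #6) → G (read A #6, read B #9) → A (read A #8, read B #11) → T (read A #11, read B #12); all 7 bases appear in both, in order. Since dp[11][12] = 7, nothing longer is possible.

7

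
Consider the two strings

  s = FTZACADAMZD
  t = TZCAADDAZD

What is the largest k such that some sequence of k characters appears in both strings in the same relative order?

One common subsequence of length 8: T (s #2, t #1); then Z (s #3, t #2); then A (s #4, t #4); then A (s #6, t #5); then D (s #7, t #7); then A (s #8, t #8); then Z (s #10, t #9); then D (s #11, t #10). The LCS DP gives dp[11][10] = 8, so this is optimal.

8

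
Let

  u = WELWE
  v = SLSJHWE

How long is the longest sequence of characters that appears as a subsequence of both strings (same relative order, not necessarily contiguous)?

3

One common subsequence of length 3: L [3,2] → W [4,6] → E [5,7]. dp[5][7] = 3 confirms this is the maximum.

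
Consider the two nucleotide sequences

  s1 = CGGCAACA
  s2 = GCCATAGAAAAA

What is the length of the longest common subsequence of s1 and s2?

5

Pick C [1,3]; then G [2,7]; then A [5,10]; then A [6,11]; then A [8,12]; all 5 bases appear in both, in order, and the DP table's final entry dp[8][12] is also 5, so no common subsequence is longer.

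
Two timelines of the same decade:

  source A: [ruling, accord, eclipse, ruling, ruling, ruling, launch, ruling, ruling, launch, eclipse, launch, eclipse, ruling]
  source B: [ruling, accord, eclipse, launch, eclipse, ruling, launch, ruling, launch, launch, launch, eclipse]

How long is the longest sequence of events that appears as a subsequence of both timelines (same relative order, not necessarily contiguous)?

9

Taking ruling at source A[1]=source B[1] → accord at source A[2]=source B[2] → eclipse at source A[3]=source B[5] → ruling at source A[4]=source B[6] → ruling at source A[6]=source B[8] → launch at source A[7]=source B[9] → launch at source A[10]=source B[10] → launch at source A[12]=source B[11] → eclipse at source A[13]=source B[12] gives a common subsequence of length 9. Since dp[14][12] = 9, nothing longer is possible.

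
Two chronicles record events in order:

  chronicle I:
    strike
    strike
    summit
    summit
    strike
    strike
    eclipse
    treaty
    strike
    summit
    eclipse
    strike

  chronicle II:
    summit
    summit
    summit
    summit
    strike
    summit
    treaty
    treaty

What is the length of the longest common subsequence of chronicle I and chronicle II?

4

Taking summit at chronicle I[3]=chronicle II[3], summit at chronicle I[4]=chronicle II[4], strike at chronicle I[5]=chronicle II[5], treaty at chronicle I[8]=chronicle II[8] gives a common subsequence of length 4. dp[12][8] = 4 confirms this is the maximum.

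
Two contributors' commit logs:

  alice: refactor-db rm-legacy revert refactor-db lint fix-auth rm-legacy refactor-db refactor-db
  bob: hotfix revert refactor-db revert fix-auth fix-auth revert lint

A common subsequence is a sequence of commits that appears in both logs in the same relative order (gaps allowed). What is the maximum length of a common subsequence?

3

Taking refactor-db at alice[1]=bob[3] → revert at alice[3]=bob[7] → lint at alice[5]=bob[8] gives a common subsequence of length 3, and the DP table's final entry dp[9][8] is also 3, so no common subsequence is longer.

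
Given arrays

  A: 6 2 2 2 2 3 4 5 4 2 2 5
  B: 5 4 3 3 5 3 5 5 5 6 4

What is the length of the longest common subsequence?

3

Match 3 (A #6, B #6); then 5 (A #8, B #9); then 4 (A #9, B #11) — 3 values in the same relative order in both. dp[12][11] = 3 confirms this is the maximum.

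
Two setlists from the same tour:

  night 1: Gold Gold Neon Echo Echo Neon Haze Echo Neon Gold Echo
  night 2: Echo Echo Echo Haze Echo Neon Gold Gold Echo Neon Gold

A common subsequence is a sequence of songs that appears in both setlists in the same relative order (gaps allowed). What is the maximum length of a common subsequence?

Taking Echo at night 1[4]=night 2[2], then Echo at night 1[5]=night 2[3], then Haze at night 1[7]=night 2[4], then Echo at night 1[8]=night 2[5], then Neon at night 1[9]=night 2[6], then Gold at night 1[10]=night 2[8], then Echo at night 1[11]=night 2[9] gives a common subsequence of length 7, and the DP table's final entry dp[11][11] is also 7, so no common subsequence is longer.

7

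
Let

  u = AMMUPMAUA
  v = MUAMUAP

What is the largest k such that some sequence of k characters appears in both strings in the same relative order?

5

Taking M at u[3]=v[1], then U at u[4]=v[2], then M at u[6]=v[4], then U at u[8]=v[5], then A at u[9]=v[6] gives a common subsequence of length 5. dp[9][7] = 5 confirms this is the maximum.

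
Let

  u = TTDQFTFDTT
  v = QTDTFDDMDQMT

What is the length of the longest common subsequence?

Let dp[i][j] be the LCS length of the first i characters of u and the first j characters of v. dp[i][j] = dp[i-1][j-1]+1 when the i-th and j-th characters match, else max(dp[i-1][j], dp[i][j-1]).
    ·  Q  T  D  T  F  D  D  M  D  Q  M  T
 ·  0  0  0  0  0  0  0  0  0  0  0  0  0
 T  0  0  1  1  1  1  1  1  1  1  1  1  1
 T  0  0  1  1  2  2  2  2  2  2  2  2  2
 D  0  0  1  2  2  2  3  3  3  3  3  3  3
 Q  0  1  1  2  2  2  3  3  3  3  4  4  4
 F  0  1  1  2  2  3  3  3  3  3  4  4  4
 T  0  1  2  2  3  3  3  3  3  3  4  4  5
 F  0  1  2  2  3  4  4  4  4  4  4  4  5
 D  0  1  2  3  3  4  5  5  5  5  5  5  5
 T  0  1  2  3  4  4  5  5  5  5  5  5  6
 T  0  1  2  3  4  4  5  5  5  5  5  5  6
dp[10][12] = 6. One LCS (by backtracking along matches): TDTFDT.

6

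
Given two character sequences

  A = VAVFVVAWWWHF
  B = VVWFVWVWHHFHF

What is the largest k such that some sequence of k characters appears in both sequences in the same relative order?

8

One common subsequence of length 8: V at A[1]=B[1] → V at A[3]=B[2] → F at A[4]=B[4] → V at A[5]=B[5] → V at A[6]=B[7] → W at A[8]=B[8] → H at A[11]=B[12] → F at A[12]=B[13]. The LCS DP gives dp[12][13] = 8, so this is optimal.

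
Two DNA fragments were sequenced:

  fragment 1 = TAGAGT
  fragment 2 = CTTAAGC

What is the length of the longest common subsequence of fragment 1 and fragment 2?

One common subsequence of length 4: T [1,3] → A [2,4] → A [4,5] → G [5,6]. Since dp[6][7] = 4, nothing longer is possible.

4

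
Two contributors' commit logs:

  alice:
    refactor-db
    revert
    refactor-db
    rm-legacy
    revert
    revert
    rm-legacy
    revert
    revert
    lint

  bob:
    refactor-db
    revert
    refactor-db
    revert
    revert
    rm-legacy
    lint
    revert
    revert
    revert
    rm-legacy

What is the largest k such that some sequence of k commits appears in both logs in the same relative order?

Match refactor-db (alice #1, bob #1), then revert (alice #2, bob #2), then refactor-db (alice #3, bob #3), then revert (alice #5, bob #4), then revert (alice #6, bob #5), then rm-legacy (alice #7, bob #6), then revert (alice #8, bob #9), then revert (alice #9, bob #10) — 8 commits in the same relative order in both, and the DP table's final entry dp[10][11] is also 8, so no common subsequence is longer.

8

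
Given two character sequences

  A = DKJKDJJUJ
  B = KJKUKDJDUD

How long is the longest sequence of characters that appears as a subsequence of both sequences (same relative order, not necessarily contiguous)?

6

Taking K at A[2]=B[1] → J at A[3]=B[2] → K at A[4]=B[5] → D at A[5]=B[6] → J at A[6]=B[7] → U at A[8]=B[9] gives a common subsequence of length 6, and the DP table's final entry dp[9][10] is also 6, so no common subsequence is longer.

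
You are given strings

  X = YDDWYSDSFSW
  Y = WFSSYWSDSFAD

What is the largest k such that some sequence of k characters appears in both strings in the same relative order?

6

Let dp[i][j] be the LCS length of the first i characters of X and the first j characters of Y. dp[i][j] = dp[i-1][j-1]+1 when the i-th and j-th characters match, else max(dp[i-1][j], dp[i][j-1]).
    ·  W  F  S  S  Y  W  S  D  S  F  A  D
 ·  0  0  0  0  0  0  0  0  0  0  0  0  0
 Y  0  0  0  0  0  1  1  1  1  1  1  1  1
 D  0  0  0  0  0  1  1  1  2  2  2  2  2
 D  0  0  0  0  0  1  1  1  2  2  2  2  3
 W  0  1  1  1  1  1  2  2  2  2  2  2  3
 Y  0  1  1  1  1  2  2  2  2  2  2  2  3
 S  0  1  1  2  2  2  2  3  3  3  3  3  3
 D  0  1  1  2  2  2  2  3  4  4  4  4  4
 S  0  1  1  2  3  3  3  3  4  5  5  5  5
 F  0  1  2  2  3  3  3  3  4  5  6  6  6
 S  0  1  2  3  3  3  3  4  4  5  6  6  6
 W  0  1  2  3  3  3  4  4  4  5  6  6  6
dp[11][12] = 6. One LCS (by backtracking along matches): YWSDSF.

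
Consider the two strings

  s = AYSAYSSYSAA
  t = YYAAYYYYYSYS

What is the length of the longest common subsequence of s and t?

6

Let dp[i][j] be the LCS length of the first i characters of s and the first j characters of t. dp[i][j] = dp[i-1][j-1]+1 when the i-th and j-th characters match, else max(dp[i-1][j], dp[i][j-1]).
    ·  Y  Y  A  A  Y  Y  Y  Y  Y  S  Y  S
 ·  0  0  0  0  0  0  0  0  0  0  0  0  0
 A  0  0  0  1  1  1  1  1  1  1  1  1  1
 Y  0  1  1  1  1  2  2  2  2  2  2  2  2
 S  0  1  1  1  1  2  2  2  2  2  3  3  3
 A  0  1  1  2  2  2  2  2  2  2  3  3  3
 Y  0  1  2  2  2  3  3  3  3  3  3  4  4
 S  0  1  2  2  2  3  3  3  3  3  4  4  5
 S  0  1  2  2  2  3  3  3  3  3  4  4  5
 Y  0  1  2  2  2  3  4  4  4  4  4  5  5
 S  0  1  2  2  2  3  4  4  4  4  5  5  6
 A  0  1  2  3  3  3  4  4  4  4  5  5  6
 A  0  1  2  3  4  4  4  4  4  4  5  5  6
dp[11][12] = 6. One LCS (by backtracking along matches): AYYSYS.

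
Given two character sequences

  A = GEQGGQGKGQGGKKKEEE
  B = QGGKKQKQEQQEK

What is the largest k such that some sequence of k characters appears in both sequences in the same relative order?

8

Match Q (A #3, B #1), G (A #4, B #2), G (A #5, B #3), Q (A #6, B #6), K (A #8, B #7), Q (A #10, B #8), E (A #16, B #9), E (A #17, B #12) — 8 characters in the same relative order in both. The LCS DP gives dp[18][13] = 8, so this is optimal.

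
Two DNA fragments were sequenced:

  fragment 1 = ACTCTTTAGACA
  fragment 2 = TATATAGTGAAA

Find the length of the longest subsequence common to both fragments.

Match A at fragment 1[1]=fragment 2[2], then T at fragment 1[3]=fragment 2[3], then T at fragment 1[5]=fragment 2[5], then T at fragment 1[6]=fragment 2[8], then A at fragment 1[8]=fragment 2[10], then A at fragment 1[10]=fragment 2[11], then A at fragment 1[12]=fragment 2[12] — 7 bases in the same relative order in both. dp[12][12] = 7 confirms this is the maximum.

7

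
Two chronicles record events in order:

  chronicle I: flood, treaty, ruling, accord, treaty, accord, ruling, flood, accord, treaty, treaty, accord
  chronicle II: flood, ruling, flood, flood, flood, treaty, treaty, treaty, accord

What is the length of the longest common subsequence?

6

Taking flood at chronicle I[1]=chronicle II[1]; then ruling at chronicle I[3]=chronicle II[2]; then treaty at chronicle I[5]=chronicle II[6]; then treaty at chronicle I[10]=chronicle II[7]; then treaty at chronicle I[11]=chronicle II[8]; then accord at chronicle I[12]=chronicle II[9] gives a common subsequence of length 6. The LCS DP gives dp[12][9] = 6, so this is optimal.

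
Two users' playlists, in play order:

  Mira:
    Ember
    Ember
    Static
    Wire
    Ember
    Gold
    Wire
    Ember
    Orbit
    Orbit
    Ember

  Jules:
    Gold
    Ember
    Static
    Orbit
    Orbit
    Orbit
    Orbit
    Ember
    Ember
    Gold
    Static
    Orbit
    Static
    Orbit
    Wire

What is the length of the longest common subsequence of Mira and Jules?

Pick Ember at Mira[1]=Jules[2], Ember at Mira[2]=Jules[8], Ember at Mira[5]=Jules[9], Gold at Mira[6]=Jules[10], Orbit at Mira[9]=Jules[12], Orbit at Mira[10]=Jules[14]; all 6 songs appear in both, in order. dp[11][15] = 6 confirms this is the maximum.

6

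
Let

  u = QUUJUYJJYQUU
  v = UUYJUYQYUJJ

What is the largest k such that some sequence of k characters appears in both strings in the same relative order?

Match U [2,1] → U [3,2] → J [4,4] → U [5,5] → Y [6,8] → J [7,10] → J [8,11] — 7 characters in the same relative order in both. Since dp[12][11] = 7, nothing longer is possible.

7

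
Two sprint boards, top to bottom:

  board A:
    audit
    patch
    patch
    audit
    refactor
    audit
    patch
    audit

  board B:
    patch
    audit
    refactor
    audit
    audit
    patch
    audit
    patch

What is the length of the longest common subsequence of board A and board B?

6

One common subsequence of length 6: patch at board A[3]=board B[1], audit at board A[4]=board B[2], refactor at board A[5]=board B[3], audit at board A[6]=board B[5], patch at board A[7]=board B[6], audit at board A[8]=board B[7], and the DP table's final entry dp[8][8] is also 6, so no common subsequence is longer.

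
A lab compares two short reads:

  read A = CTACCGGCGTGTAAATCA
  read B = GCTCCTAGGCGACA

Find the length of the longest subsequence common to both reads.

11

One common subsequence of length 11: C (read A #1, read B #2), then T (read A #2, read B #3), then C (read A #4, read B #4), then C (read A #5, read B #5), then G (read A #6, read B #8), then G (read A #7, read B #9), then C (read A #8, read B #10), then G (read A #11, read B #11), then A (read A #15, read B #12), then C (read A #17, read B #13), then A (read A #18, read B #14). dp[18][14] = 11 confirms this is the maximum.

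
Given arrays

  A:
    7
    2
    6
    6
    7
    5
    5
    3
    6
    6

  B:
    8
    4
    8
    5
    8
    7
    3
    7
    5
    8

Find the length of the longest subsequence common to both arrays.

One common subsequence of length 3: 7 at A[1]=B[6]; then 7 at A[5]=B[8]; then 5 at A[6]=B[9], and the DP table's final entry dp[10][10] is also 3, so no common subsequence is longer.

3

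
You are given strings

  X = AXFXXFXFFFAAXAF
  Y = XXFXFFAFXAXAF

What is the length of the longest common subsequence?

One common subsequence of length 11: X [4,1], then X [5,2], then F [6,3], then X [7,4], then F [8,5], then F [9,6], then F [10,8], then A [12,10], then X [13,11], then A [14,12], then F [15,13]. dp[15][13] = 11 confirms this is the maximum.

11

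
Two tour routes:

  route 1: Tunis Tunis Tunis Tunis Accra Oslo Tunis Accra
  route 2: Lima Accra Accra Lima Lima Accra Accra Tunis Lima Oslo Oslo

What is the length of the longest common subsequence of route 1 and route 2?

2

Taking Tunis [1,8]; then Oslo [6,11] gives a common subsequence of length 2, and the DP table's final entry dp[8][11] is also 2, so no common subsequence is longer.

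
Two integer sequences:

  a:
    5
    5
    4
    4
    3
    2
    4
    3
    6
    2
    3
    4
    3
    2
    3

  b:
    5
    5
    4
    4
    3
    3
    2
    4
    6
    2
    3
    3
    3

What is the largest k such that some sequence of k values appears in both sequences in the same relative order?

12

Taking 5 at a[1]=b[1] → 5 at a[2]=b[2] → 4 at a[3]=b[3] → 4 at a[4]=b[4] → 3 at a[5]=b[6] → 2 at a[6]=b[7] → 4 at a[7]=b[8] → 6 at a[9]=b[9] → 2 at a[10]=b[10] → 3 at a[11]=b[11] → 3 at a[13]=b[12] → 3 at a[15]=b[13] gives a common subsequence of length 12. The LCS DP gives dp[15][13] = 12, so this is optimal.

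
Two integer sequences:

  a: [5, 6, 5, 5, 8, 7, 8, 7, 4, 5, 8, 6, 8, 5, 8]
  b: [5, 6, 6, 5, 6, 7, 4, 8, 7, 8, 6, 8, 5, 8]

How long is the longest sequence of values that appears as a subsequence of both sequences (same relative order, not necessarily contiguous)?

11

One common subsequence of length 11: 5 (a #1, b #1) → 6 (a #2, b #3) → 5 (a #3, b #4) → 7 (a #6, b #6) → 8 (a #7, b #8) → 7 (a #8, b #9) → 8 (a #11, b #10) → 6 (a #12, b #11) → 8 (a #13, b #12) → 5 (a #14, b #13) → 8 (a #15, b #14), and the DP table's final entry dp[15][14] is also 11, so no common subsequence is longer.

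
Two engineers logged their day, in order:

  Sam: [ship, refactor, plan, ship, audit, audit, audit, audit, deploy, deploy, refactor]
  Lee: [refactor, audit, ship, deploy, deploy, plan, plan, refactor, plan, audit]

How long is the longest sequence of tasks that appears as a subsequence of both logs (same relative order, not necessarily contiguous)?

5

One common subsequence of length 5: refactor [2,1] → ship [4,3] → deploy [9,4] → deploy [10,5] → refactor [11,8]. Since dp[11][10] = 5, nothing longer is possible.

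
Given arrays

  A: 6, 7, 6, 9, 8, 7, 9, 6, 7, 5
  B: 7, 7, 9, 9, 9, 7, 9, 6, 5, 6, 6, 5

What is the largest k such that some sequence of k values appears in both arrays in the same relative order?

Let dp[i][j] be the LCS length of the first i values of A and the first j values of B. dp[i][j] = dp[i-1][j-1]+1 when the i-th and j-th values match, else max(dp[i-1][j], dp[i][j-1]).
    ·  7  7  9  9  9  7  9  6  5  6  6  5
 ·  0  0  0  0  0  0  0  0  0  0  0  0  0
 6  0  0  0  0  0  0  0  0  1  1  1  1  1
 7  0  1  1  1  1  1  1  1  1  1  1  1  1
 6  0  1  1  1  1  1  1  1  2  2  2  2  2
 9  0  1  1  2  2  2  2  2  2  2  2  2  2
 8  0  1  1  2  2  2  2  2  2  2  2  2  2
 7  0  1  2  2  2  2  3  3  3  3  3  3  3
 9  0  1  2  3  3  3  3  4  4  4  4  4  4
 6  0  1  2  3  3  3  3  4  5  5  5  5  5
 7  0  1  2  3  3  3  4  4  5  5  5  5  5
 5  0  1  2  3  3  3  4  4  5  6  6  6  6
dp[10][12] = 6. One LCS (by backtracking along matches): 7, 9, 7, 9, 6, 5.

6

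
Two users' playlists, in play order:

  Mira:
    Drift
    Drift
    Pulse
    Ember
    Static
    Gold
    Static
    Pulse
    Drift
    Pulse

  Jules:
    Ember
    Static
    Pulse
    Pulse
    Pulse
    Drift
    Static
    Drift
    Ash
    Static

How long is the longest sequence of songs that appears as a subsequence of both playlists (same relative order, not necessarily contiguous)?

4

Match Ember [4,1], then Static [5,2], then Static [7,7], then Drift [9,8] — 4 songs in the same relative order in both. Since dp[10][10] = 4, nothing longer is possible.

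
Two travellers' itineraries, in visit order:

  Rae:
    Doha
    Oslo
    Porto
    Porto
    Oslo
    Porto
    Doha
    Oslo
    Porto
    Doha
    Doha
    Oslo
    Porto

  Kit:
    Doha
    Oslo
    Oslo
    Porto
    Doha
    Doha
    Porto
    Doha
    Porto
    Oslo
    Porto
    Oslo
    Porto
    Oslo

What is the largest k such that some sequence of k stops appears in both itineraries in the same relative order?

Match Doha [1,1]; then Oslo [2,3]; then Porto [3,7]; then Porto [4,9]; then Oslo [5,10]; then Porto [6,11]; then Oslo [8,12]; then Porto [9,13]; then Oslo [12,14] — 9 stops in the same relative order in both. dp[13][14] = 9 confirms this is the maximum.

9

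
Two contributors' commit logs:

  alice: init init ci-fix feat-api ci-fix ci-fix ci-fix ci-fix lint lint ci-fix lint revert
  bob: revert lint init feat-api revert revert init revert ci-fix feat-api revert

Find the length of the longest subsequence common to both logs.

Taking init at alice[1]=bob[3], then init at alice[2]=bob[7], then ci-fix at alice[3]=bob[9], then feat-api at alice[4]=bob[10], then revert at alice[13]=bob[11] gives a common subsequence of length 5, and the DP table's final entry dp[13][11] is also 5, so no common subsequence is longer.

5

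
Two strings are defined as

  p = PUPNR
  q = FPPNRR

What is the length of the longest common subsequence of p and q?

4

Let dp[i][j] be the LCS length of the first i characters of p and the first j characters of q. dp[i][j] = dp[i-1][j-1]+1 when the i-th and j-th characters match, else max(dp[i-1][j], dp[i][j-1]).
    ·  F  P  P  N  R  R
 ·  0  0  0  0  0  0  0
 P  0  0  1  1  1  1  1
 U  0  0  1  1  1  1  1
 P  0  0  1  2  2  2  2
 N  0  0  1  2  3  3  3
 R  0  0  1  2  3  4  4
dp[5][6] = 4. One LCS (by backtracking along matches): PPNR.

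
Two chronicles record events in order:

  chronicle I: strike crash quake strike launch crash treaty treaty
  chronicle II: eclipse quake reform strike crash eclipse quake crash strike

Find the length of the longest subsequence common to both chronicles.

4

Taking strike (chronicle I #1, chronicle II #4), then crash (chronicle I #2, chronicle II #5), then quake (chronicle I #3, chronicle II #7), then strike (chronicle I #4, chronicle II #9) gives a common subsequence of length 4. The LCS DP gives dp[8][9] = 4, so this is optimal.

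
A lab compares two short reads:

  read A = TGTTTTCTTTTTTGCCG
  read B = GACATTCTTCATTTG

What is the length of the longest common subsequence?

One common subsequence of length 10: G at read A[2]=read B[1], T at read A[3]=read B[5], T at read A[4]=read B[6], T at read A[5]=read B[8], T at read A[6]=read B[9], C at read A[7]=read B[10], T at read A[11]=read B[12], T at read A[12]=read B[13], T at read A[13]=read B[14], G at read A[17]=read B[15]. dp[17][15] = 10 confirms this is the maximum.

10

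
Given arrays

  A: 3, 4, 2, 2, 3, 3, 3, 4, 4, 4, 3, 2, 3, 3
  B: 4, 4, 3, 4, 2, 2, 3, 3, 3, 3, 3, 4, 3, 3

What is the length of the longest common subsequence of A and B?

Pick 3 [1,3] → 4 [2,4] → 2 [3,5] → 2 [4,6] → 3 [5,9] → 3 [6,10] → 3 [7,11] → 4 [10,12] → 3 [13,13] → 3 [14,14]; all 10 values appear in both, in order. Since dp[14][14] = 10, nothing longer is possible.

10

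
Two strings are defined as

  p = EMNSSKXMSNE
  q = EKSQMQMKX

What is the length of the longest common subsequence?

4

Taking E at p[1]=q[1]; then M at p[2]=q[7]; then K at p[6]=q[8]; then X at p[7]=q[9] gives a common subsequence of length 4, and the DP table's final entry dp[11][9] is also 4, so no common subsequence is longer.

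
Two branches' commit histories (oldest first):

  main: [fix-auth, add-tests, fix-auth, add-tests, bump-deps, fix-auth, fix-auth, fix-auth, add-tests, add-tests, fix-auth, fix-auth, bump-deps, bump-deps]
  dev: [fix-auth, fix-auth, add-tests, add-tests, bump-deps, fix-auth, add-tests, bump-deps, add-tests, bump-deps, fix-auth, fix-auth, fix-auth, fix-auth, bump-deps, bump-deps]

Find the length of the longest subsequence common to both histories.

11

One common subsequence of length 11: fix-auth [1,2], then add-tests [2,4], then fix-auth [3,6], then add-tests [4,9], then bump-deps [5,10], then fix-auth [7,11], then fix-auth [8,12], then fix-auth [11,13], then fix-auth [12,14], then bump-deps [13,15], then bump-deps [14,16]. Since dp[14][16] = 11, nothing longer is possible.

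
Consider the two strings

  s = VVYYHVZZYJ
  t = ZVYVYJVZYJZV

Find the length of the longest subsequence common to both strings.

Taking V [1,2], then V [2,4], then Y [3,5], then V [6,7], then Z [8,8], then Y [9,9], then J [10,10] gives a common subsequence of length 7. dp[10][12] = 7 confirms this is the maximum.

7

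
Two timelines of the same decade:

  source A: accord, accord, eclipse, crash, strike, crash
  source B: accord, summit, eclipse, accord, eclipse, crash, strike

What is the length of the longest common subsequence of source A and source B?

Taking accord [1,1], accord [2,4], eclipse [3,5], crash [4,6], strike [5,7] gives a common subsequence of length 5. The LCS DP gives dp[6][7] = 5, so this is optimal.

5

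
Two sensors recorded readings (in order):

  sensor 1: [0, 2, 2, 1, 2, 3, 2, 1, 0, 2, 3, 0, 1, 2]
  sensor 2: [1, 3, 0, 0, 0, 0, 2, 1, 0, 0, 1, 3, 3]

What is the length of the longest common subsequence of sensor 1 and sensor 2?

Match 1 (sensor 1 #4, sensor 2 #1), 3 (sensor 1 #6, sensor 2 #2), 2 (sensor 1 #7, sensor 2 #7), 1 (sensor 1 #8, sensor 2 #8), 0 (sensor 1 #9, sensor 2 #9), 0 (sensor 1 #12, sensor 2 #10), 1 (sensor 1 #13, sensor 2 #11) — 7 values in the same relative order in both. The LCS DP gives dp[14][13] = 7, so this is optimal.

7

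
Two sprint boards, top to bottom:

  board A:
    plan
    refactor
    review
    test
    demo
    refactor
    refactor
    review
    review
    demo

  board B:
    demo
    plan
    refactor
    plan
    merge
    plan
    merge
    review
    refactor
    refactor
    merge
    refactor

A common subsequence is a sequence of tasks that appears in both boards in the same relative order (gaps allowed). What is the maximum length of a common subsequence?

Match plan (board A #1, board B #2), then refactor (board A #2, board B #3), then review (board A #3, board B #8), then refactor (board A #6, board B #10), then refactor (board A #7, board B #12) — 5 tasks in the same relative order in both, and the DP table's final entry dp[10][12] is also 5, so no common subsequence is longer.

5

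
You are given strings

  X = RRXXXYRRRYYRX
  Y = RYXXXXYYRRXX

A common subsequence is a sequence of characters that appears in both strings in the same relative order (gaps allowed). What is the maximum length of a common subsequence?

One common subsequence of length 8: R [1,1], X [3,4], X [4,5], X [5,6], Y [6,8], R [7,9], R [8,10], X [13,12]. Since dp[13][12] = 8, nothing longer is possible.

8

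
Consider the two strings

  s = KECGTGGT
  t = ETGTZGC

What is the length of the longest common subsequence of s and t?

4

Let dp[i][j] be the LCS length of the first i characters of s and the first j characters of t. dp[i][j] = dp[i-1][j-1]+1 when the i-th and j-th characters match, else max(dp[i-1][j], dp[i][j-1]).
    ·  E  T  G  T  Z  G  C
 ·  0  0  0  0  0  0  0  0
 K  0  0  0  0  0  0  0  0
 E  0  1  1  1  1  1  1  1
 C  0  1  1  1  1  1  1  2
 G  0  1  1  2  2  2  2  2
 T  0  1  2  2  3  3  3  3
 G  0  1  2  3  3  3  4  4
 G  0  1  2  3  3  3  4  4
 T  0  1  2  3  4  4  4  4
dp[8][7] = 4. One LCS (by backtracking along matches): EGTG.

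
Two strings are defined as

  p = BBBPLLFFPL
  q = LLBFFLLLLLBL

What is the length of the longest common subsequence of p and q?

One common subsequence of length 5: L [5,1]; then L [6,2]; then F [7,4]; then F [8,5]; then L [10,12], and the DP table's final entry dp[10][12] is also 5, so no common subsequence is longer.

5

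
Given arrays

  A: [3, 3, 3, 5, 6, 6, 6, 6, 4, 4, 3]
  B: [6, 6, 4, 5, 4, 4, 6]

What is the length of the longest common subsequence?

Let dp[i][j] be the LCS length of the first i values of A and the first j values of B. dp[i][j] = dp[i-1][j-1]+1 when the i-th and j-th values match, else max(dp[i-1][j], dp[i][j-1]).
    ·  6  6  4  5  4  4  6
 ·  0  0  0  0  0  0  0  0
 3  0  0  0  0  0  0  0  0
 3  0  0  0  0  0  0  0  0
 3  0  0  0  0  0  0  0  0
 5  0  0  0  0  1  1  1  1
 6  0  1  1  1  1  1  1  2
 6  0  1  2  2  2  2  2  2
 6  0  1  2  2  2  2  2  3
 6  0  1  2  2  2  2  2  3
 4  0  1  2  3  3  3  3  3
 4  0  1  2  3  3  4  4  4
 3  0  1  2  3  3  4  4  4
dp[11][7] = 4. One LCS (by backtracking along matches): 6, 6, 4, 4.

4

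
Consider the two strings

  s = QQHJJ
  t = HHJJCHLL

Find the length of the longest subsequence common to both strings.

Let dp[i][j] be the LCS length of the first i characters of s and the first j characters of t. dp[i][j] = dp[i-1][j-1]+1 when the i-th and j-th characters match, else max(dp[i-1][j], dp[i][j-1]).
    ·  H  H  J  J  C  H  L  L
 ·  0  0  0  0  0  0  0  0  0
 Q  0  0  0  0  0  0  0  0  0
 Q  0  0  0  0  0  0  0  0  0
 H  0  1  1  1  1  1  1  1  1
 J  0  1  1  2  2  2  2  2  2
 J  0  1  1  2  3  3  3  3  3
dp[5][8] = 3. One LCS (by backtracking along matches): HJJ.

3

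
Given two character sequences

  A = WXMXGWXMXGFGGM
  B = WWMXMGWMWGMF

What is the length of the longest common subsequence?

Pick W (A #1, B #2); then X (A #2, B #4); then M (A #3, B #5); then G (A #5, B #6); then W (A #6, B #7); then M (A #8, B #8); then G (A #10, B #10); then F (A #11, B #12); all 8 characters appear in both, in order. Since dp[14][12] = 8, nothing longer is possible.

8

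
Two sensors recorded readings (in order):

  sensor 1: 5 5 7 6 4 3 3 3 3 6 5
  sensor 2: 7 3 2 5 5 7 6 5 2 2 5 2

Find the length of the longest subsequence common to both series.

Match 5 [1,4]; then 5 [2,5]; then 7 [3,6]; then 6 [4,7]; then 5 [11,11] — 5 values in the same relative order in both. Since dp[11][12] = 5, nothing longer is possible.

5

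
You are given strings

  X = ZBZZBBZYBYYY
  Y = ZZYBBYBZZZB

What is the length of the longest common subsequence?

6

Let dp[i][j] be the LCS length of the first i characters of X and the first j characters of Y. dp[i][j] = dp[i-1][j-1]+1 when the i-th and j-th characters match, else max(dp[i-1][j], dp[i][j-1]).
    ·  Z  Z  Y  B  B  Y  B  Z  Z  Z  B
 ·  0  0  0  0  0  0  0  0  0  0  0  0
 Z  0  1  1  1  1  1  1  1  1  1  1  1
 B  0  1  1  1  2  2  2  2  2  2  2  2
 Z  0  1  2  2  2  2  2  2  3  3  3  3
 Z  0  1  2  2  2  2  2  2  3  4  4  4
 B  0  1  2  2  3  3  3  3  3  4  4  5
 B  0  1  2  2  3  4  4  4  4  4  4  5
 Z  0  1  2  2  3  4  4  4  5  5  5  5
 Y  0  1  2  3  3  4  5  5  5  5  5  5
 B  0  1  2  3  4  4  5  6  6  6  6  6
 Y  0  1  2  3  4  4  5  6  6  6  6  6
 Y  0  1  2  3  4  4  5  6  6  6  6  6
 Y  0  1  2  3  4  4  5  6  6  6  6  6
dp[12][11] = 6. One LCS (by backtracking along matches): ZBZZZB.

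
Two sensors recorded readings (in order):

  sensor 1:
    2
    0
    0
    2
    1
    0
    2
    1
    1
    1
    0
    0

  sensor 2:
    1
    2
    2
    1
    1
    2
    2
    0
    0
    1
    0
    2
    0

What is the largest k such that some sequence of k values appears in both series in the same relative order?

7

Taking 2 (sensor 1 #1, sensor 2 #7) → 0 (sensor 1 #2, sensor 2 #8) → 0 (sensor 1 #3, sensor 2 #9) → 1 (sensor 1 #5, sensor 2 #10) → 0 (sensor 1 #6, sensor 2 #11) → 2 (sensor 1 #7, sensor 2 #12) → 0 (sensor 1 #12, sensor 2 #13) gives a common subsequence of length 7. Since dp[12][13] = 7, nothing longer is possible.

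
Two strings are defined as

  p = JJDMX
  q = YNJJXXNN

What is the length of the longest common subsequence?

3

Pick J [1,3] → J [2,4] → X [5,6]; all 3 characters appear in both, in order, and the DP table's final entry dp[5][8] is also 3, so no common subsequence is longer.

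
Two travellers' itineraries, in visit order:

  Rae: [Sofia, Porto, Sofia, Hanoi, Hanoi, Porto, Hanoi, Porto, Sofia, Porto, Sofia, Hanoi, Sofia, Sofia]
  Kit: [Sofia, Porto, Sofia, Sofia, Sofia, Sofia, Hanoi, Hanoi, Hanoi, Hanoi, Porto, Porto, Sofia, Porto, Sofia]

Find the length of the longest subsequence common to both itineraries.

Pick Sofia at Rae[1]=Kit[1] → Porto at Rae[2]=Kit[2] → Sofia at Rae[3]=Kit[6] → Hanoi at Rae[4]=Kit[9] → Hanoi at Rae[5]=Kit[10] → Porto at Rae[6]=Kit[11] → Porto at Rae[8]=Kit[12] → Sofia at Rae[9]=Kit[13] → Porto at Rae[10]=Kit[14] → Sofia at Rae[14]=Kit[15]; all 10 stops appear in both, in order. dp[14][15] = 10 confirms this is the maximum.

10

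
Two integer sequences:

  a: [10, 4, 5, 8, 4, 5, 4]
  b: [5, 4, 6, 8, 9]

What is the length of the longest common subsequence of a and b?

Match 4 at a[2]=b[2], then 8 at a[4]=b[4] — 2 values in the same relative order in both. Since dp[7][5] = 2, nothing longer is possible.

2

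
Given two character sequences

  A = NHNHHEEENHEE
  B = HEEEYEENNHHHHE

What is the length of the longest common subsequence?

Match H [2,1] → E [6,4] → E [7,6] → E [8,7] → N [9,9] → H [10,13] → E [12,14] — 7 characters in the same relative order in both. dp[12][14] = 7 confirms this is the maximum.

7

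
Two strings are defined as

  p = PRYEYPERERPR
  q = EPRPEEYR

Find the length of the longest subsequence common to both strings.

Match P (p #1, q #2), then R (p #2, q #3), then P (p #6, q #4), then E (p #7, q #5), then E (p #9, q #6), then R (p #12, q #8) — 6 characters in the same relative order in both. Since dp[12][8] = 6, nothing longer is possible.

6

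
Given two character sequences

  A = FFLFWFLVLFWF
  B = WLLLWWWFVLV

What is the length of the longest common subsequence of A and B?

Match L (A #3, B #4) → W (A #5, B #7) → F (A #6, B #8) → L (A #7, B #10) → V (A #8, B #11) — 5 characters in the same relative order in both. Since dp[12][11] = 5, nothing longer is possible.

5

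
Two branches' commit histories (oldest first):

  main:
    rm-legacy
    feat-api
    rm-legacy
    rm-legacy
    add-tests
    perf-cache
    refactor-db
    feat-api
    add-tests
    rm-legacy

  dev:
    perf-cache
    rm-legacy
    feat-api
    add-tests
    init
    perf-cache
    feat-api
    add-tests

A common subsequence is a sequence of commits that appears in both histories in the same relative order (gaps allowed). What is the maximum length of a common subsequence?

6

Taking rm-legacy (main #1, dev #2), feat-api (main #2, dev #3), add-tests (main #5, dev #4), perf-cache (main #6, dev #6), feat-api (main #8, dev #7), add-tests (main #9, dev #8) gives a common subsequence of length 6. The LCS DP gives dp[10][8] = 6, so this is optimal.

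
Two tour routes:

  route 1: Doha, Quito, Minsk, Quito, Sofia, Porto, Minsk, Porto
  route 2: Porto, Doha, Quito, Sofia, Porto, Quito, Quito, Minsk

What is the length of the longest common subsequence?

Taking Doha (route 1 #1, route 2 #2); then Quito (route 1 #4, route 2 #3); then Sofia (route 1 #5, route 2 #4); then Porto (route 1 #6, route 2 #5); then Minsk (route 1 #7, route 2 #8) gives a common subsequence of length 5, and the DP table's final entry dp[8][8] is also 5, so no common subsequence is longer.

5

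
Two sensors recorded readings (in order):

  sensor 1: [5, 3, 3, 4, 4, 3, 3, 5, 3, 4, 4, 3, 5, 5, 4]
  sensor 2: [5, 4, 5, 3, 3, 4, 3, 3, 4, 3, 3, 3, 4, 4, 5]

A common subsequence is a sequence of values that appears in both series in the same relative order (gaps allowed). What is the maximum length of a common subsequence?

Match 5 [1,3]; then 3 [2,4]; then 3 [3,5]; then 4 [4,6]; then 4 [5,9]; then 3 [6,10]; then 3 [7,11]; then 3 [9,12]; then 4 [10,13]; then 4 [11,14]; then 5 [14,15] — 11 values in the same relative order in both, and the DP table's final entry dp[15][15] is also 11, so no common subsequence is longer.

11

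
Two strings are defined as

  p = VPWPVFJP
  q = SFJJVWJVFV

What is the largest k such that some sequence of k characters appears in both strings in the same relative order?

Let dp[i][j] be the LCS length of the first i characters of p and the first j characters of q. dp[i][j] = dp[i-1][j-1]+1 when the i-th and j-th characters match, else max(dp[i-1][j], dp[i][j-1]).
    ·  S  F  J  J  V  W  J  V  F  V
 ·  0  0  0  0  0  0  0  0  0  0  0
 V  0  0  0  0  0  1  1  1  1  1  1
 P  0  0  0  0  0  1  1  1  1  1  1
 W  0  0  0  0  0  1  2  2  2  2  2
 P  0  0  0  0  0  1  2  2  2  2  2
 V  0  0  0  0  0  1  2  2  3  3  3
 F  0  0  1  1  1  1  2  2  3  4  4
 J  0  0  1  2  2  2  2  3  3  4  4
 P  0  0  1  2  2  2  2  3  3  4  4
dp[8][10] = 4. One LCS (by backtracking along matches): VWVF.

4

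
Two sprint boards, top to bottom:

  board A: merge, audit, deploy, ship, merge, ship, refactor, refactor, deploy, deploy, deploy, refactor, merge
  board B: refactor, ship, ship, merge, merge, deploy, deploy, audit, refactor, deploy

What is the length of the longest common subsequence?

5

Taking merge (board A #1, board B #4); then merge (board A #5, board B #5); then deploy (board A #9, board B #6); then deploy (board A #10, board B #7); then deploy (board A #11, board B #10) gives a common subsequence of length 5, and the DP table's final entry dp[13][10] is also 5, so no common subsequence is longer.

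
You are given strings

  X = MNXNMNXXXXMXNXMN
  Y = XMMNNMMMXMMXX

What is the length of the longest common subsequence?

8

Pick M at X[1]=Y[3]; then N at X[2]=Y[4]; then N at X[4]=Y[5]; then M at X[5]=Y[8]; then X at X[7]=Y[9]; then M at X[11]=Y[11]; then X at X[12]=Y[12]; then X at X[14]=Y[13]; all 8 characters appear in both, in order. The LCS DP gives dp[16][13] = 8, so this is optimal.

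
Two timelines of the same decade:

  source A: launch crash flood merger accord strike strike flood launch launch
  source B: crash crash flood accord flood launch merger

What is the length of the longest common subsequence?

5

One common subsequence of length 5: crash at source A[2]=source B[2]; then flood at source A[3]=source B[3]; then accord at source A[5]=source B[4]; then flood at source A[8]=source B[5]; then launch at source A[9]=source B[6]. The LCS DP gives dp[10][7] = 5, so this is optimal.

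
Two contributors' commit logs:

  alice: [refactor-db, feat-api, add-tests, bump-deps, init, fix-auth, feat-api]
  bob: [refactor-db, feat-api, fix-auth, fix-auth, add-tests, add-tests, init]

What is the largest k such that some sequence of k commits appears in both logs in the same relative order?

4

Taking refactor-db (alice #1, bob #1); then feat-api (alice #2, bob #2); then add-tests (alice #3, bob #6); then init (alice #5, bob #7) gives a common subsequence of length 4. The LCS DP gives dp[7][7] = 4, so this is optimal.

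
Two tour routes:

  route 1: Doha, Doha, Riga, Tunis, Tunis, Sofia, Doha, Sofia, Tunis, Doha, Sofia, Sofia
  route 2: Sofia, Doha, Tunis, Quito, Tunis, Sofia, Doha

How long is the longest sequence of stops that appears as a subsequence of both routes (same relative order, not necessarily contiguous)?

5

Taking Doha at route 1[2]=route 2[2]; then Tunis at route 1[4]=route 2[3]; then Tunis at route 1[5]=route 2[5]; then Sofia at route 1[8]=route 2[6]; then Doha at route 1[10]=route 2[7] gives a common subsequence of length 5, and the DP table's final entry dp[12][7] is also 5, so no common subsequence is longer.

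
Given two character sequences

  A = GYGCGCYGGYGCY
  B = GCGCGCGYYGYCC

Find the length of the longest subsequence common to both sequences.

Taking G (A #1, B #1), G (A #3, B #3), C (A #4, B #4), G (A #5, B #5), C (A #6, B #6), Y (A #7, B #9), G (A #9, B #10), Y (A #10, B #11), C (A #12, B #13) gives a common subsequence of length 9. Since dp[13][13] = 9, nothing longer is possible.

9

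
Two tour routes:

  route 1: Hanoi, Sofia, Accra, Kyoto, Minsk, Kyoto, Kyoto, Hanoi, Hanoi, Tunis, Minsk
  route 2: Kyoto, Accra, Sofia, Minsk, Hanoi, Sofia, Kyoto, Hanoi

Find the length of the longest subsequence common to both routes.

Pick Hanoi (route 1 #1, route 2 #5); then Sofia (route 1 #2, route 2 #6); then Kyoto (route 1 #7, route 2 #7); then Hanoi (route 1 #9, route 2 #8); all 4 stops appear in both, in order, and the DP table's final entry dp[11][8] is also 4, so no common subsequence is longer.

4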